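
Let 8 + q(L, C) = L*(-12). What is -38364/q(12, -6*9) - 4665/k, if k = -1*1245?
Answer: 807871/3154 ≈ 256.14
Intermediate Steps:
q(L, C) = -8 - 12*L (q(L, C) = -8 + L*(-12) = -8 - 12*L)
k = -1245
-38364/q(12, -6*9) - 4665/k = -38364/(-8 - 12*12) - 4665/(-1245) = -38364/(-8 - 144) - 4665*(-1/1245) = -38364/(-152) + 311/83 = -38364*(-1/152) + 311/83 = 9591/38 + 311/83 = 807871/3154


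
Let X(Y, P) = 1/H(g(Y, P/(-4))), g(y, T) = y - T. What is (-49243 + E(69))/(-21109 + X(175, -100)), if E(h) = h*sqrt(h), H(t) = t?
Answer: 7386450/3166349 - 10350*sqrt(69)/3166349 ≈ 2.3056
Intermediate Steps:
X(Y, P) = 1/(Y + P/4) (X(Y, P) = 1/(Y - P/(-4)) = 1/(Y - P*(-1)/4) = 1/(Y - (-1)*P/4) = 1/(Y + P/4))
E(h) = h**(3/2)
(-49243 + E(69))/(-21109 + X(175, -100)) = (-49243 + 69**(3/2))/(-21109 + 4/(-100 + 4*175)) = (-49243 + 69*sqrt(69))/(-21109 + 4/(-100 + 700)) = (-49243 + 69*sqrt(69))/(-21109 + 4/600) = (-49243 + 69*sqrt(69))/(-21109 + 4*(1/600)) = (-49243 + 69*sqrt(69))/(-21109 + 1/150) = (-49243 + 69*sqrt(69))/(-3166349/150) = (-49243 + 69*sqrt(69))*(-150/3166349) = 7386450/3166349 - 10350*sqrt(69)/3166349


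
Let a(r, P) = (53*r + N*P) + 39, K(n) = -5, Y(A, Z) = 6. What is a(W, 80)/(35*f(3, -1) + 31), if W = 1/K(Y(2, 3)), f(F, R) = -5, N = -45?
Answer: 8929/360 ≈ 24.803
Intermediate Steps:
W = -⅕ (W = 1/(-5) = -⅕ ≈ -0.20000)
a(r, P) = 39 - 45*P + 53*r (a(r, P) = (53*r - 45*P) + 39 = (-45*P + 53*r) + 39 = 39 - 45*P + 53*r)
a(W, 80)/(35*f(3, -1) + 31) = (39 - 45*80 + 53*(-⅕))/(35*(-5) + 31) = (39 - 3600 - 53/5)/(-175 + 31) = -17858/5/(-144) = -17858/5*(-1/144) = 8929/360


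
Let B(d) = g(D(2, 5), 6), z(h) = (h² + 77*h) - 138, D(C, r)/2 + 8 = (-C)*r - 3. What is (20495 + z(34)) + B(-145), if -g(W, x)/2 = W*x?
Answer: 24635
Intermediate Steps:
D(C, r) = -22 - 2*C*r (D(C, r) = -16 + 2*((-C)*r - 3) = -16 + 2*(-C*r - 3) = -16 + 2*(-3 - C*r) = -16 + (-6 - 2*C*r) = -22 - 2*C*r)
z(h) = -138 + h² + 77*h
g(W, x) = -2*W*x
B(d) = 504 (B(d) = -2*(-22 - 2*2*5)*6 = -2*(-22 - 20)*6 = -2*(-42)*6 = 504)
(20495 + z(34)) + B(-145) = (20495 + (-138 + 34² + 77*34)) + 504 = (20495 + (-138 + 1156 + 2618)) + 504 = (20495 + 3636) + 504 = 24131 + 504 = 24635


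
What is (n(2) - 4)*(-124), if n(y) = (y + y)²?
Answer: -1488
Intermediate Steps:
n(y) = 4*y² (n(y) = (2*y)² = 4*y²)
(n(2) - 4)*(-124) = (4*2² - 4)*(-124) = (4*4 - 4)*(-124) = (16 - 4)*(-124) = 12*(-124) = -1488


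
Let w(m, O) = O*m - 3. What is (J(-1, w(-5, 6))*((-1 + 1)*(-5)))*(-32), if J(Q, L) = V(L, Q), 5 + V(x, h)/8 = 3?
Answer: 0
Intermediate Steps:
w(m, O) = -3 + O*m
V(x, h) = -16 (V(x, h) = -40 + 8*3 = -40 + 24 = -16)
J(Q, L) = -16
(J(-1, w(-5, 6))*((-1 + 1)*(-5)))*(-32) = -16*(-1 + 1)*(-5)*(-32) = -0*(-5)*(-32) = -16*0*(-32) = 0*(-32) = 0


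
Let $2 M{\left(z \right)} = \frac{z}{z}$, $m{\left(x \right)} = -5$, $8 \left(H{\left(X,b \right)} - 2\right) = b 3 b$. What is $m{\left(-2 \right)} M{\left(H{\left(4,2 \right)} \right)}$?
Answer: $- \frac{5}{2} \approx -2.5$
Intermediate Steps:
$H{\left(X,b \right)} = 2 + \frac{3 b^{2}}{8}$ ($H{\left(X,b \right)} = 2 + \frac{b 3 b}{8} = 2 + \frac{3 b b}{8} = 2 + \frac{3 b^{2}}{8}$)
$M{\left(z \right)} = \frac{1}{2}$ ($M{\left(z \right)} = \frac{z \frac{1}{z}}{2} = \frac{1}{2} \cdot 1 = \frac{1}{2}$)
$m{\left(-2 \right)} M{\left(H{\left(4,2 \right)} \right)} = \left(-5\right) \frac{1}{2} = - \frac{5}{2}$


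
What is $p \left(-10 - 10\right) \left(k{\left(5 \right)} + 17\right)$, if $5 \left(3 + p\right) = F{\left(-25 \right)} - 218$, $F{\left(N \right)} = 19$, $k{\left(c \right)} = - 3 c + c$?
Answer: $5992$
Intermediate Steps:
$k{\left(c \right)} = - 2 c$
$p = - \frac{214}{5}$ ($p = -3 + \frac{19 - 218}{5} = -3 + \frac{1}{5} \left(-199\right) = -3 - \frac{199}{5} = - \frac{214}{5} \approx -42.8$)
$p \left(-10 - 10\right) \left(k{\left(5 \right)} + 17\right) = - \frac{214 \left(-10 - 10\right) \left(\left(-2\right) 5 + 17\right)}{5} = - \frac{214 \left(- 20 \left(-10 + 17\right)\right)}{5} = - \frac{214 \left(\left(-20\right) 7\right)}{5} = \left(- \frac{214}{5}\right) \left(-140\right) = 5992$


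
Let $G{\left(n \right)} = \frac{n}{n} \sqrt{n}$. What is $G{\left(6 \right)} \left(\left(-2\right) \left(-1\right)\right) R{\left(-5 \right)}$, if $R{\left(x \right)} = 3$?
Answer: $6 \sqrt{6} \approx 14.697$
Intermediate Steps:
$G{\left(n \right)} = \sqrt{n}$ ($G{\left(n \right)} = 1 \sqrt{n} = \sqrt{n}$)
$G{\left(6 \right)} \left(\left(-2\right) \left(-1\right)\right) R{\left(-5 \right)} = \sqrt{6} \left(\left(-2\right) \left(-1\right)\right) 3 = \sqrt{6} \cdot 2 \cdot 3 = 2 \sqrt{6} \cdot 3 = 6 \sqrt{6}$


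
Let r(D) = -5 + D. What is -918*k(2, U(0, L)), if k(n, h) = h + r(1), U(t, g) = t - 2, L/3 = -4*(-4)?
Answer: 5508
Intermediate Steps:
L = 48 (L = 3*(-4*(-4)) = 3*16 = 48)
U(t, g) = -2 + t
k(n, h) = -4 + h (k(n, h) = h + (-5 + 1) = h - 4 = -4 + h)
-918*k(2, U(0, L)) = -918*(-4 + (-2 + 0)) = -918*(-4 - 2) = -918*(-6) = 5508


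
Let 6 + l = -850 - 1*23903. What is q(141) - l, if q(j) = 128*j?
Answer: 42807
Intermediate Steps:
l = -24759 (l = -6 + (-850 - 1*23903) = -6 + (-850 - 23903) = -6 - 24753 = -24759)
q(141) - l = 128*141 - 1*(-24759) = 18048 + 24759 = 42807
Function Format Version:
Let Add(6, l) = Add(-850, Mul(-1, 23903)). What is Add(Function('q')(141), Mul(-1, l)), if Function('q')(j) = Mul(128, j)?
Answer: 42807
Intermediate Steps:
l = -24759 (l = Add(-6, Add(-850, Mul(-1, 23903))) = Add(-6, Add(-850, -23903)) = Add(-6, -24753) = -24759)
Add(Function('q')(141), Mul(-1, l)) = Add(Mul(128, 141), Mul(-1, -24759)) = Add(18048, 24759) = 42807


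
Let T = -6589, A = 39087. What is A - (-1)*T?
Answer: 32498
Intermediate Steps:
A - (-1)*T = 39087 - (-1)*(-6589) = 39087 - 1*6589 = 39087 - 6589 = 32498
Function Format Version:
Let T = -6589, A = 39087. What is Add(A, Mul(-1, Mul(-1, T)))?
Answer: 32498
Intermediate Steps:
Add(A, Mul(-1, Mul(-1, T))) = Add(39087, Mul(-1, Mul(-1, -6589))) = Add(39087, Mul(-1, 6589)) = Add(39087, -6589) = 32498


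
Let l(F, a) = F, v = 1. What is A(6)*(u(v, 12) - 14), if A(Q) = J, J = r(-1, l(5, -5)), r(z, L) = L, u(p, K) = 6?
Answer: -40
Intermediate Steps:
J = 5
A(Q) = 5
A(6)*(u(v, 12) - 14) = 5*(6 - 14) = 5*(-8) = -40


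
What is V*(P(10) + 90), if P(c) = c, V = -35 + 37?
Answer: 200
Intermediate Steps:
V = 2
V*(P(10) + 90) = 2*(10 + 90) = 2*100 = 200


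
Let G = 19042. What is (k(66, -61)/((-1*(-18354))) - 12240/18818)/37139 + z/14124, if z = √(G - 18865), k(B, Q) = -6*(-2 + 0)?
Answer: -18702262/1068939563209 + √177/14124 ≈ 0.00092446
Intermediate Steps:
k(B, Q) = 12 (k(B, Q) = -6*(-2) = 12)
z = √177 (z = √(19042 - 18865) = √177 ≈ 13.304)
(k(66, -61)/((-1*(-18354))) - 12240/18818)/37139 + z/14124 = (12/((-1*(-18354))) - 12240/18818)/37139 + √177/14124 = (12/18354 - 12240*1/18818)*(1/37139) + √177*(1/14124) = (12*(1/18354) - 6120/9409)*(1/37139) + √177/14124 = (2/3059 - 6120/9409)*(1/37139) + √177/14124 = -18702262/28782131*1/37139 + √177/14124 = -18702262/1068939563209 + √177/14124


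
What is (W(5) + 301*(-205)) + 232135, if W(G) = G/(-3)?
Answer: 511285/3 ≈ 1.7043e+5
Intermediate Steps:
W(G) = -G/3
(W(5) + 301*(-205)) + 232135 = (-⅓*5 + 301*(-205)) + 232135 = (-5/3 - 61705) + 232135 = -185120/3 + 232135 = 511285/3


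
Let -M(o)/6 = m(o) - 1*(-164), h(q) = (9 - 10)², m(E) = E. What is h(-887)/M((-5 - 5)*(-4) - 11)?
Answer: -1/1158 ≈ -0.00086356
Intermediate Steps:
h(q) = 1 (h(q) = (-1)² = 1)
M(o) = -984 - 6*o (M(o) = -6*(o - 1*(-164)) = -6*(o + 164) = -6*(164 + o) = -984 - 6*o)
h(-887)/M((-5 - 5)*(-4) - 11) = 1/(-984 - 6*((-5 - 5)*(-4) - 11)) = 1/(-984 - 6*(-10*(-4) - 11)) = 1/(-984 - 6*(40 - 11)) = 1/(-984 - 6*29) = 1/(-984 - 174) = 1/(-1158) = 1*(-1/1158) = -1/1158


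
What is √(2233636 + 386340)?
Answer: 2*√654994 ≈ 1618.6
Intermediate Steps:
√(2233636 + 386340) = √2619976 = 2*√654994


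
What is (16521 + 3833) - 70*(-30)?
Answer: 22454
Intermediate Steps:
(16521 + 3833) - 70*(-30) = 20354 + 2100 = 22454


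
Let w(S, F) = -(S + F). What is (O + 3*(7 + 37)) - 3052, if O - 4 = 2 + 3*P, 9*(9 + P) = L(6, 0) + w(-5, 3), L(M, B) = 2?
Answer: -8819/3 ≈ -2939.7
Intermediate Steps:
w(S, F) = -F - S (w(S, F) = -(F + S) = -F - S)
P = -77/9 (P = -9 + (2 + (-1*3 - 1*(-5)))/9 = -9 + (2 + (-3 + 5))/9 = -9 + (2 + 2)/9 = -9 + (⅑)*4 = -9 + 4/9 = -77/9 ≈ -8.5556)
O = -59/3 (O = 4 + (2 + 3*(-77/9)) = 4 + (2 - 77/3) = 4 - 71/3 = -59/3 ≈ -19.667)
(O + 3*(7 + 37)) - 3052 = (-59/3 + 3*(7 + 37)) - 3052 = (-59/3 + 3*44) - 3052 = (-59/3 + 132) - 3052 = 337/3 - 3052 = -8819/3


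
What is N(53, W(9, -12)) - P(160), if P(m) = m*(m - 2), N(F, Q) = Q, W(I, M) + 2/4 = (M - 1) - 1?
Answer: -50589/2 ≈ -25295.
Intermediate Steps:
W(I, M) = -5/2 + M (W(I, M) = -1/2 + ((M - 1) - 1) = -1/2 + ((-1 + M) - 1) = -1/2 + (-2 + M) = -5/2 + M)
P(m) = m*(-2 + m)
N(53, W(9, -12)) - P(160) = (-5/2 - 12) - 160*(-2 + 160) = -29/2 - 160*158 = -29/2 - 1*25280 = -29/2 - 25280 = -50589/2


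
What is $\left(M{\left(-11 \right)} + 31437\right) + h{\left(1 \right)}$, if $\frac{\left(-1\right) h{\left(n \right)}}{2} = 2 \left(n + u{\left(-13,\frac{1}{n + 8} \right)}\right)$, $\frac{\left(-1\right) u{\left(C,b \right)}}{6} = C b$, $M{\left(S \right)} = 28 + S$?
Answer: $\frac{94246}{3} \approx 31415.0$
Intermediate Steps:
$u{\left(C,b \right)} = - 6 C b$
$h{\left(n \right)} = - \frac{312}{8 + n} - 4 n$ ($h{\left(n \right)} = - 2 \cdot 2 \left(n - - \frac{78}{n + 8}\right) = - 2 \cdot 2 \left(n - - \frac{78}{8 + n}\right) = - 2 \cdot 2 \left(n + \frac{78}{8 + n}\right) = - 2 \left(2 n + \frac{156}{8 + n}\right) = - \frac{312}{8 + n} - 4 n$)
$\left(M{\left(-11 \right)} + 31437\right) + h{\left(1 \right)} = \left(\left(28 - 11\right) + 31437\right) + \frac{4 \left(-78 - 1 \left(8 + 1\right)\right)}{8 + 1} = \left(17 + 31437\right) + \frac{4 \left(-78 - 1 \cdot 9\right)}{9} = 31454 + 4 \cdot \frac{1}{9} \left(-78 - 9\right) = 31454 + 4 \cdot \frac{1}{9} \left(-87\right) = 31454 - \frac{116}{3} = \frac{94246}{3}$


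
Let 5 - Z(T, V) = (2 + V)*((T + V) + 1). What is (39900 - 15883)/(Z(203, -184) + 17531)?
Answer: 24017/21176 ≈ 1.1342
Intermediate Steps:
Z(T, V) = 5 - (2 + V)*(1 + T + V) (Z(T, V) = 5 - (2 + V)*((T + V) + 1) = 5 - (2 + V)*(1 + T + V))
(39900 - 15883)/(Z(203, -184) + 17531) = (39900 - 15883)/((3 - 1*(-184)² - 3*(-184) - 2*203 - 1*203*(-184)) + 17531) = 24017/((3 - 1*33856 + 552 - 406 + 37352) + 17531) = 24017/((3 - 33856 + 552 - 406 + 37352) + 17531) = 24017/(3645 + 17531) = 24017/21176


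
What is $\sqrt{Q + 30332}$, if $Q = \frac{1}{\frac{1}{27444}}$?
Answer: $4 \sqrt{3611} \approx 240.37$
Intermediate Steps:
$Q = 27444$ ($Q = \frac{1}{\frac{1}{27444}} = 27444$)
$\sqrt{Q + 30332} = \sqrt{27444 + 30332} = \sqrt{57776} = 4 \sqrt{3611}$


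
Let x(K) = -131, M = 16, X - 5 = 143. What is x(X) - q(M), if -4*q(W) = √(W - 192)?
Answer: -131 + I*√11 ≈ -131.0 + 3.3166*I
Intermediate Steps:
X = 148 (X = 5 + 143 = 148)
q(W) = -√(-192 + W)/4 (q(W) = -√(W - 192)/4 = -√(-192 + W)/4)
x(X) - q(M) = -131 - (-1)*√(-192 + 16)/4 = -131 - (-1)*√(-176)/4 = -131 - (-1)*4*I*√11/4 = -131 - (-1)*I*√11 = -131 + I*√11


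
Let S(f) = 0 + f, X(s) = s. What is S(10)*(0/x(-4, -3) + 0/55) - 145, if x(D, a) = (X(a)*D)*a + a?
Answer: -145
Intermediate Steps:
S(f) = f
x(D, a) = a + D*a² (x(D, a) = (a*D)*a + a = (D*a)*a + a = D*a² + a = a + D*a²)
S(10)*(0/x(-4, -3) + 0/55) - 145 = 10*(0/((-3*(1 - 4*(-3)))) + 0/55) - 145 = 10*(0/((-3*(1 + 12))) + 0*(1/55)) - 145 = 10*(0/((-3*13)) + 0) - 145 = 10*(0/(-39) + 0) - 145 = 10*(0*(-1/39) + 0) - 145 = 10*(0 + 0) - 145 = 10*0 - 145 = 0 - 145 = -145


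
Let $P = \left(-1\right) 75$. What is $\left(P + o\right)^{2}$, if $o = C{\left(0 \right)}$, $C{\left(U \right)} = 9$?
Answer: $4356$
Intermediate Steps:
$o = 9$
$P = -75$
$\left(P + o\right)^{2} = \left(-75 + 9\right)^{2} = \left(-66\right)^{2} = 4356$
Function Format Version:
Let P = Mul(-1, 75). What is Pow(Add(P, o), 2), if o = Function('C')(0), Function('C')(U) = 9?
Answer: 4356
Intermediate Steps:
o = 9
P = -75
Pow(Add(P, o), 2) = Pow(Add(-75, 9), 2) = Pow(-66, 2) = 4356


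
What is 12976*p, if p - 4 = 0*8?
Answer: 51904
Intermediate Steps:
p = 4 (p = 4 + 0*8 = 4 + 0 = 4)
12976*p = 12976*4 = 51904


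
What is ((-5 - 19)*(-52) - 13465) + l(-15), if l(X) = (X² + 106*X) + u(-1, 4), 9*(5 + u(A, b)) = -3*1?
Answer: -40762/3 ≈ -13587.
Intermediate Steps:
u(A, b) = -16/3 (u(A, b) = -5 + (-3*1)/9 = -5 + (⅑)*(-3) = -5 - ⅓ = -16/3)
l(X) = -16/3 + X² + 106*X (l(X) = (X² + 106*X) - 16/3 = -16/3 + X² + 106*X)
((-5 - 19)*(-52) - 13465) + l(-15) = ((-5 - 19)*(-52) - 13465) + (-16/3 + (-15)² + 106*(-15)) = (-24*(-52) - 13465) + (-16/3 + 225 - 1590) = (1248 - 13465) - 4111/3 = -12217 - 4111/3 = -40762/3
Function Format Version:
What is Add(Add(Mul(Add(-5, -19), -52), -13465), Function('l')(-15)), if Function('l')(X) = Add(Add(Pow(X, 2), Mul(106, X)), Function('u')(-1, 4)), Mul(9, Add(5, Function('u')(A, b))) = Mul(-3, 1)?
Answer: Rational(-40762, 3) ≈ -13587.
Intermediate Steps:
Function('u')(A, b) = Rational(-16, 3) (Function('u')(A, b) = Add(-5, Mul(Rational(1, 9), Mul(-3, 1))) = Add(-5, Mul(Rational(1, 9), -3)) = Add(-5, Rational(-1, 3)) = Rational(-16, 3))
Function('l')(X) = Add(Rational(-16, 3), Pow(X, 2), Mul(106, X)) (Function('l')(X) = Add(Add(Pow(X, 2), Mul(106, X)), Rational(-16, 3)) = Add(Rational(-16, 3), Pow(X, 2), Mul(106, X)))
Add(Add(Mul(Add(-5, -19), -52), -13465), Function('l')(-15)) = Add(Add(Mul(Add(-5, -19), -52), -13465), Add(Rational(-16, 3), Pow(-15, 2), Mul(106, -15))) = Add(Add(Mul(-24, -52), -13465), Add(Rational(-16, 3), 225, -1590)) = Add(Add(1248, -13465), Rational(-4111, 3)) = Add(-12217, Rational(-4111, 3)) = Rational(-40762, 3)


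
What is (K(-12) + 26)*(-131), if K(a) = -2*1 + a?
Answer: -1572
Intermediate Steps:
K(a) = -2 + a
(K(-12) + 26)*(-131) = ((-2 - 12) + 26)*(-131) = (-14 + 26)*(-131) = 12*(-131) = -1572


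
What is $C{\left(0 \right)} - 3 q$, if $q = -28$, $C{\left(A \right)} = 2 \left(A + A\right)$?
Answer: $84$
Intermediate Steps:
$C{\left(A \right)} = 4 A$ ($C{\left(A \right)} = 2 \cdot 2 A = 4 A$)
$C{\left(0 \right)} - 3 q = 4 \cdot 0 - -84 = 0 + 84 = 84$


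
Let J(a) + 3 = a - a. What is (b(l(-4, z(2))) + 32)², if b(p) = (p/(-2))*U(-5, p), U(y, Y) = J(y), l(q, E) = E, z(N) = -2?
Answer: 841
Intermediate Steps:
J(a) = -3 (J(a) = -3 + (a - a) = -3 + 0 = -3)
U(y, Y) = -3
b(p) = 3*p/2 (b(p) = (p/(-2))*(-3) = (p*(-½))*(-3) = -p/2*(-3) = 3*p/2)
(b(l(-4, z(2))) + 32)² = ((3/2)*(-2) + 32)² = (-3 + 32)² = 29² = 841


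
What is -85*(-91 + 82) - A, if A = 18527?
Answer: -17762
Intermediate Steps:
-85*(-91 + 82) - A = -85*(-91 + 82) - 1*18527 = -85*(-9) - 18527 = 765 - 18527 = -17762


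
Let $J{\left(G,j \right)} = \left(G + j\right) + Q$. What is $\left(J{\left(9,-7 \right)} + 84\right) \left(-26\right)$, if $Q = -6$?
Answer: $-2080$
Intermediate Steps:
$J{\left(G,j \right)} = -6 + G + j$ ($J{\left(G,j \right)} = \left(G + j\right) - 6 = -6 + G + j$)
$\left(J{\left(9,-7 \right)} + 84\right) \left(-26\right) = \left(\left(-6 + 9 - 7\right) + 84\right) \left(-26\right) = \left(-4 + 84\right) \left(-26\right) = 80 \left(-26\right) = -2080$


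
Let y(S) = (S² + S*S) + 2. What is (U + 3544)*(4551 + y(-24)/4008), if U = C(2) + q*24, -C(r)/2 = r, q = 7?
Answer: 2818321329/167 ≈ 1.6876e+7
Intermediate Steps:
C(r) = -2*r
y(S) = 2 + 2*S² (y(S) = (S² + S²) + 2 = 2*S² + 2 = 2 + 2*S²)
U = 164 (U = -2*2 + 7*24 = -4 + 168 = 164)
(U + 3544)*(4551 + y(-24)/4008) = (164 + 3544)*(4551 + (2 + 2*(-24)²)/4008) = 3708*(4551 + (2 + 2*576)*(1/4008)) = 3708*(4551 + (2 + 1152)*(1/4008)) = 3708*(4551 + 1154*(1/4008)) = 3708*(4551 + 577/2004) = 3708*(9120781/2004) = 2818321329/167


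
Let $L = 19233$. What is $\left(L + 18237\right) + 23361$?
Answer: $60831$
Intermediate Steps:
$\left(L + 18237\right) + 23361 = \left(19233 + 18237\right) + 23361 = 37470 + 23361 = 60831$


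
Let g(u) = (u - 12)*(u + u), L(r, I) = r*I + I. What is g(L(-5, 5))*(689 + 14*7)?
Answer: 1007360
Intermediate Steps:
L(r, I) = I + I*r (L(r, I) = I*r + I = I + I*r)
g(u) = 2*u*(-12 + u) (g(u) = (-12 + u)*(2*u) = 2*u*(-12 + u))
g(L(-5, 5))*(689 + 14*7) = (2*(5*(1 - 5))*(-12 + 5*(1 - 5)))*(689 + 14*7) = (2*(5*(-4))*(-12 + 5*(-4)))*(689 + 98) = (2*(-20)*(-12 - 20))*787 = (2*(-20)*(-32))*787 = 1280*787 = 1007360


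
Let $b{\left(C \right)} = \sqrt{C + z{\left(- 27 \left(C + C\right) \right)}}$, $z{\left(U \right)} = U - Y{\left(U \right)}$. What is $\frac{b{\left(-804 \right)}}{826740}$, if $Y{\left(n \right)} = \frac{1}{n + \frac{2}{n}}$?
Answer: $\frac{\sqrt{9462615002315302153290}}{389590696052730} \approx 0.00024969$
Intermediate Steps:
$z{\left(U \right)} = U - \frac{U}{2 + U^{2}}$
$b{\left(C \right)} = \sqrt{C + \frac{- 157464 C^{3} - 54 C}{2 + 2916 C^{2}}}$ ($b{\left(C \right)} = \sqrt{C + \frac{- 27 \left(C + C\right) + \left(- 27 \left(C + C\right)\right)^{3}}{2 + \left(- 27 \left(C + C\right)\right)^{2}}} = \sqrt{C + \frac{- 27 \cdot 2 C + \left(- 27 \cdot 2 C\right)^{3}}{2 + \left(- 27 \cdot 2 C\right)^{2}}} = \sqrt{C + \frac{- 54 C + \left(- 54 C\right)^{3}}{2 + \left(- 54 C\right)^{2}}} = \sqrt{C + \frac{- 54 C - 157464 C^{3}}{2 + 2916 C^{2}}} = \sqrt{C + \frac{- 157464 C^{3} - 54 C}{2 + 2916 C^{2}}}$)
$\frac{b{\left(-804 \right)}}{826740} = \frac{\sqrt{- \frac{804 \left(-26 - 77274 \left(-804\right)^{2}\right)}{1 + 1458 \left(-804\right)^{2}}}}{826740} = \sqrt{- \frac{804 \left(-26 - 49951149984\right)}{1 + 1458 \cdot 646416}} \cdot \frac{1}{826740} = \sqrt{- \frac{804 \left(-26 - 49951149984\right)}{1 + 942474528}} \cdot \frac{1}{826740} = \sqrt{\left(-804\right) \frac{1}{942474529} \left(-49951150010\right)} \frac{1}{826740} = \sqrt{\frac{40160724608040}{942474529}} \cdot \frac{1}{826740} = \frac{2 \sqrt{9462615002315302153290}}{942474529} \cdot \frac{1}{826740} = \frac{\sqrt{9462615002315302153290}}{389590696052730}$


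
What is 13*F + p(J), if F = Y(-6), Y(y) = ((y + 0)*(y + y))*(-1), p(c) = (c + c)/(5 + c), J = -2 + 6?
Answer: -8416/9 ≈ -935.11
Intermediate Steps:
J = 4
p(c) = 2*c/(5 + c) (p(c) = (2*c)/(5 + c) = 2*c/(5 + c))
Y(y) = -2*y**2 (Y(y) = (y*(2*y))*(-1) = (2*y**2)*(-1) = -2*y**2)
F = -72 (F = -2*(-6)**2 = -2*36 = -72)
13*F + p(J) = 13*(-72) + 2*4/(5 + 4) = -936 + 2*4/9 = -936 + 2*4*(1/9) = -936 + 8/9 = -8416/9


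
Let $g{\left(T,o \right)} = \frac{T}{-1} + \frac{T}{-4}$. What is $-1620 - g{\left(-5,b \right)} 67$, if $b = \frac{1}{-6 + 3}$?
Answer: $- \frac{8155}{4} \approx -2038.8$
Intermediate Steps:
$b = - \frac{1}{3}$ ($b = \frac{1}{-3} = - \frac{1}{3} \approx -0.33333$)
$g{\left(T,o \right)} = - \frac{5 T}{4}$ ($g{\left(T,o \right)} = T \left(-1\right) + T \left(- \frac{1}{4}\right) = - T - \frac{T}{4} = - \frac{5 T}{4}$)
$-1620 - g{\left(-5,b \right)} 67 = -1620 - \left(- \frac{5}{4}\right) \left(-5\right) 67 = -1620 - \frac{25}{4} \cdot 67 = -1620 - \frac{1675}{4} = - \frac{8155}{4}$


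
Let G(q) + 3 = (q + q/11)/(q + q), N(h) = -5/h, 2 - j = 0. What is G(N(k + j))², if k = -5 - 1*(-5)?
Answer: 729/121 ≈ 6.0248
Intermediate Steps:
j = 2 (j = 2 - 1*0 = 2 + 0 = 2)
k = 0 (k = -5 + 5 = 0)
G(q) = -27/11 (G(q) = -3 + (q + q/11)/(q + q) = -3 + (q + q*(1/11))/((2*q)) = -3 + (q + q/11)*(1/(2*q)) = -3 + (12*q/11)*(1/(2*q)) = -3 + 6/11 = -27/11)
G(N(k + j))² = (-27/11)² = 729/121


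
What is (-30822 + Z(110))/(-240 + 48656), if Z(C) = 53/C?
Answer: -3390367/5325760 ≈ -0.63660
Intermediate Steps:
(-30822 + Z(110))/(-240 + 48656) = (-30822 + 53/110)/(-240 + 48656) = (-30822 + 53*(1/110))/48416 = (-30822 + 53/110)*(1/48416) = -3390367/110*1/48416 = -3390367/5325760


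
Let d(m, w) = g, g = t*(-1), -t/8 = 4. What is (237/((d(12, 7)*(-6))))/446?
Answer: -79/28544 ≈ -0.0027677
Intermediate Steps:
t = -32 (t = -8*4 = -32)
g = 32 (g = -32*(-1) = 32)
d(m, w) = 32
(237/((d(12, 7)*(-6))))/446 = (237/((32*(-6))))/446 = (237/(-192))*(1/446) = (237*(-1/192))*(1/446) = -79/64*1/446 = -79/28544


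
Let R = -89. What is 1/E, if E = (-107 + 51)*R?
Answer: 1/4984 ≈ 0.00020064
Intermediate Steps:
E = 4984 (E = (-107 + 51)*(-89) = -56*(-89) = 4984)
1/E = 1/4984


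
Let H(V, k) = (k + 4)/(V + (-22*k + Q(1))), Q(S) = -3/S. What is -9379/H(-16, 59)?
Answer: 4117381/21 ≈ 1.9607e+5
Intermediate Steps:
H(V, k) = (4 + k)/(-3 + V - 22*k) (H(V, k) = (k + 4)/(V + (-22*k - 3/1)) = (4 + k)/(V + (-22*k - 3*1)) = (4 + k)/(V + (-22*k - 3)) = (4 + k)/(V + (-3 - 22*k)) = (4 + k)/(-3 + V - 22*k))
-9379/H(-16, 59) = -9379*(3 - 1*(-16) + 22*59)/(-4 - 1*59) = -9379*(3 + 16 + 1298)/(-4 - 59) = -9379/(-63/1317) = -9379/((1/1317)*(-63)) = -9379/(-21/439) = -9379*(-439/21) = 4117381/21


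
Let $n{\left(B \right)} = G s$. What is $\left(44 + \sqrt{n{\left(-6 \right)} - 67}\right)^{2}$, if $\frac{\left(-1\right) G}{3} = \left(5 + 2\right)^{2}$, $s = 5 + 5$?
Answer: $\left(44 + i \sqrt{1537}\right)^{2} \approx 399.0 + 3450.0 i$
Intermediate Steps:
$s = 10$
$G = -147$ ($G = - 3 \left(5 + 2\right)^{2} = - 3 \cdot 7^{2} = \left(-3\right) 49 = -147$)
$n{\left(B \right)} = -1470$ ($n{\left(B \right)} = \left(-147\right) 10 = -1470$)
$\left(44 + \sqrt{n{\left(-6 \right)} - 67}\right)^{2} = \left(44 + \sqrt{-1470 - 67}\right)^{2} = \left(44 + \sqrt{-1537}\right)^{2} = \left(44 + i \sqrt{1537}\right)^{2}$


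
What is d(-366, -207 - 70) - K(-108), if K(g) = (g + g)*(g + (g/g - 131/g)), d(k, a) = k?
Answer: -23216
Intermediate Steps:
K(g) = 2*g*(1 + g - 131/g) (K(g) = (2*g)*(g + (1 - 131/g)) = (2*g)*(1 + g - 131/g) = 2*g*(1 + g - 131/g))
d(-366, -207 - 70) - K(-108) = -366 - (-262 + 2*(-108) + 2*(-108)²) = -366 - (-262 - 216 + 2*11664) = -366 - (-262 - 216 + 23328) = -366 - 1*22850 = -366 - 22850 = -23216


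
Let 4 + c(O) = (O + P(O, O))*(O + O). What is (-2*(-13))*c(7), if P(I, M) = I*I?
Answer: 20280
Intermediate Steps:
P(I, M) = I**2
c(O) = -4 + 2*O*(O + O**2) (c(O) = -4 + (O + O**2)*(O + O) = -4 + (O + O**2)*(2*O) = -4 + 2*O*(O + O**2))
(-2*(-13))*c(7) = (-2*(-13))*(-4 + 2*7**2 + 2*7**3) = 26*(-4 + 2*49 + 2*343) = 26*(-4 + 98 + 686) = 26*780 = 20280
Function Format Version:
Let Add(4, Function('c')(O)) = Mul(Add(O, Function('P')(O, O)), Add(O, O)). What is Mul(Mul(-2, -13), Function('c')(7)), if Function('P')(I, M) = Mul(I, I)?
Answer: 20280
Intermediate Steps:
Function('P')(I, M) = Pow(I, 2)
Function('c')(O) = Add(-4, Mul(2, O, Add(O, Pow(O, 2)))) (Function('c')(O) = Add(-4, Mul(Add(O, Pow(O, 2)), Add(O, O))) = Add(-4, Mul(Add(O, Pow(O, 2)), Mul(2, O))) = Add(-4, Mul(2, O, Add(O, Pow(O, 2)))))
Mul(Mul(-2, -13), Function('c')(7)) = Mul(Mul(-2, -13), Add(-4, Mul(2, Pow(7, 2)), Mul(2, Pow(7, 3)))) = Mul(26, Add(-4, Mul(2, 49), Mul(2, 343))) = Mul(26, Add(-4, 98, 686)) = Mul(26, 780) = 20280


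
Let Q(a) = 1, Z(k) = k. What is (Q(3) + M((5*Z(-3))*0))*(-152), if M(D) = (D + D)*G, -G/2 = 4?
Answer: -152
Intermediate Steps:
G = -8 (G = -2*4 = -8)
M(D) = -16*D (M(D) = (D + D)*(-8) = (2*D)*(-8) = -16*D)
(Q(3) + M((5*Z(-3))*0))*(-152) = (1 - 16*5*(-3)*0)*(-152) = (1 - (-240)*0)*(-152) = (1 - 16*0)*(-152) = (1 + 0)*(-152) = 1*(-152) = -152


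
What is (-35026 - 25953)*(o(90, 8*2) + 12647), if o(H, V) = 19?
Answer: -772360014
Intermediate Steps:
(-35026 - 25953)*(o(90, 8*2) + 12647) = (-35026 - 25953)*(19 + 12647) = -60979*12666 = -772360014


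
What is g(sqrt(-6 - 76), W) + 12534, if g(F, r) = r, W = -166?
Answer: 12368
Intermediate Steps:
g(sqrt(-6 - 76), W) + 12534 = -166 + 12534 = 12368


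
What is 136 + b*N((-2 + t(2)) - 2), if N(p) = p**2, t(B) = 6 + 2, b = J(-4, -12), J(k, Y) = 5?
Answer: 216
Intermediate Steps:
b = 5
t(B) = 8
136 + b*N((-2 + t(2)) - 2) = 136 + 5*((-2 + 8) - 2)**2 = 136 + 5*(6 - 2)**2 = 136 + 5*4**2 = 136 + 5*16 = 136 + 80 = 216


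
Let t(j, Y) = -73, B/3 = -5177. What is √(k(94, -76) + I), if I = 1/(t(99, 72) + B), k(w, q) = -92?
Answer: I*√5600154669/7802 ≈ 9.5917*I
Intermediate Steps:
B = -15531 (B = 3*(-5177) = -15531)
I = -1/15604 (I = 1/(-73 - 15531) = 1/(-15604) = -1/15604 ≈ -6.4086e-5)
√(k(94, -76) + I) = √(-92 - 1/15604) = √(-1435569/15604) = I*√5600154669/7802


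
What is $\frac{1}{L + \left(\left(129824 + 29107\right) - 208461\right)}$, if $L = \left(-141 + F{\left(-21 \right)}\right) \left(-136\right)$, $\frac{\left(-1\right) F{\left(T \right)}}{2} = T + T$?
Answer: $- \frac{1}{41778} \approx -2.3936 \cdot 10^{-5}$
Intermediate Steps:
$F{\left(T \right)} = - 4 T$ ($F{\left(T \right)} = - 2 \left(T + T\right) = - 2 \cdot 2 T = - 4 T$)
$L = 7752$ ($L = \left(-141 - -84\right) \left(-136\right) = \left(-141 + 84\right) \left(-136\right) = \left(-57\right) \left(-136\right) = 7752$)
$\frac{1}{L + \left(\left(129824 + 29107\right) - 208461\right)} = \frac{1}{7752 + \left(\left(129824 + 29107\right) - 208461\right)} = \frac{1}{7752 + \left(158931 - 208461\right)} = \frac{1}{7752 - 49530} = \frac{1}{-41778} = - \frac{1}{41778}$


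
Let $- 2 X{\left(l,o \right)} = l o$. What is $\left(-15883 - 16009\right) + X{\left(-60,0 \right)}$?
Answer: $-31892$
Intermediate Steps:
$X{\left(l,o \right)} = - \frac{l o}{2}$
$\left(-15883 - 16009\right) + X{\left(-60,0 \right)} = \left(-15883 - 16009\right) - \left(-30\right) 0 = -31892 + 0 = -31892$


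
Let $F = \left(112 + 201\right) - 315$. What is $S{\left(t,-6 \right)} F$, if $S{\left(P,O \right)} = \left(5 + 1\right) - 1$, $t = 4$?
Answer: $-10$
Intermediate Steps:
$F = -2$ ($F = 313 - 315 = -2$)
$S{\left(P,O \right)} = 5$ ($S{\left(P,O \right)} = 6 - 1 = 5$)
$S{\left(t,-6 \right)} F = 5 \left(-2\right) = -10$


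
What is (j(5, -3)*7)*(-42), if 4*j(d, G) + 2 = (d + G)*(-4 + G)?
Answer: 1176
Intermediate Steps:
j(d, G) = -1/2 + (-4 + G)*(G + d)/4 (j(d, G) = -1/2 + ((d + G)*(-4 + G))/4 = -1/2 + ((G + d)*(-4 + G))/4 = -1/2 + ((-4 + G)*(G + d))/4 = -1/2 + (-4 + G)*(G + d)/4)
(j(5, -3)*7)*(-42) = ((-1/2 - 1*(-3) - 1*5 + (1/4)*(-3)**2 + (1/4)*(-3)*5)*7)*(-42) = ((-1/2 + 3 - 5 + (1/4)*9 - 15/4)*7)*(-42) = ((-1/2 + 3 - 5 + 9/4 - 15/4)*7)*(-42) = -4*7*(-42) = -28*(-42) = 1176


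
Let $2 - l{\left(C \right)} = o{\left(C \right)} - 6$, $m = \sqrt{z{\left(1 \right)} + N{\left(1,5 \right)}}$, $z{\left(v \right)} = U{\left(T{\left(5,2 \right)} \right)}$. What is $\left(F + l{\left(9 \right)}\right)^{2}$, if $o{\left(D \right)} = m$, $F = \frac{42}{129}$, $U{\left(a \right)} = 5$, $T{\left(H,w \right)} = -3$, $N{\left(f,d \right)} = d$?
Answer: $\frac{146654}{1849} - \frac{716 \sqrt{10}}{43} \approx 26.66$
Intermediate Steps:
$z{\left(v \right)} = 5$
$m = \sqrt{10}$ ($m = \sqrt{5 + 5} = \sqrt{10} \approx 3.1623$)
$F = \frac{14}{43}$ ($F = 42 \cdot \frac{1}{129} = \frac{14}{43} \approx 0.32558$)
$o{\left(D \right)} = \sqrt{10}$
$l{\left(C \right)} = 8 - \sqrt{10}$ ($l{\left(C \right)} = 2 - \left(\sqrt{10} - 6\right) = 2 - \left(-6 + \sqrt{10}\right) = 2 + \left(6 - \sqrt{10}\right) = 8 - \sqrt{10}$)
$\left(F + l{\left(9 \right)}\right)^{2} = \left(\frac{14}{43} + \left(8 - \sqrt{10}\right)\right)^{2} = \left(\frac{358}{43} - \sqrt{10}\right)^{2}$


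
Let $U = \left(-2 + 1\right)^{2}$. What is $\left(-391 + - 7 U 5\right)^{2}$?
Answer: $181476$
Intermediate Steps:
$U = 1$ ($U = \left(-1\right)^{2} = 1$)
$\left(-391 + - 7 U 5\right)^{2} = \left(-391 + \left(-7\right) 1 \cdot 5\right)^{2} = \left(-391 - 35\right)^{2} = \left(-426\right)^{2} = 181476$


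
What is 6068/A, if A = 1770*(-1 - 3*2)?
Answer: -3034/6195 ≈ -0.48975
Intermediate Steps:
A = -12390 (A = 1770*(-1 - 6) = 1770*(-7) = -12390)
6068/A = 6068/(-12390) = 6068*(-1/12390) = -3034/6195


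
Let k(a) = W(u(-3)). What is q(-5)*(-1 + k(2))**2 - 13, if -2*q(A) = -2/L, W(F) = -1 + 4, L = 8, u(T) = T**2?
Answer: -25/2 ≈ -12.500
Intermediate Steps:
W(F) = 3
k(a) = 3
q(A) = 1/8 (q(A) = -(-1)/8 = -1/2*(-1/4) = 1/8)
q(-5)*(-1 + k(2))**2 - 13 = (-1 + 3)**2/8 - 13 = (1/8)*2**2 - 13 = (1/8)*4 - 13 = 1/2 - 13 = -25/2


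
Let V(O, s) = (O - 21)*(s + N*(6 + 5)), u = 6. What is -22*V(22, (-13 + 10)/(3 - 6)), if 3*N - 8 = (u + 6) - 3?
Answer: -4180/3 ≈ -1393.3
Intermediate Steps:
N = 17/3 (N = 8/3 + ((6 + 6) - 3)/3 = 8/3 + (12 - 3)/3 = 8/3 + (1/3)*9 = 8/3 + 3 = 17/3 ≈ 5.6667)
V(O, s) = (-21 + O)*(187/3 + s) (V(O, s) = (O - 21)*(s + 17*(6 + 5)/3) = (-21 + O)*(s + (17/3)*11) = (-21 + O)*(s + 187/3) = (-21 + O)*(187/3 + s))
-22*V(22, (-13 + 10)/(3 - 6)) = -22*(-1309 - 21*(-13 + 10)/(3 - 6) + (187/3)*22 + 22*((-13 + 10)/(3 - 6))) = -22*(-1309 - (-63)/(-3) + 4114/3 + 22*(-3/(-3))) = -22*(-1309 - (-63)*(-1)/3 + 4114/3 + 22*(-3*(-1/3))) = -22*(-1309 - 21*1 + 4114/3 + 22*1) = -22*(-1309 - 21 + 4114/3 + 22) = -22*190/3 = -4180/3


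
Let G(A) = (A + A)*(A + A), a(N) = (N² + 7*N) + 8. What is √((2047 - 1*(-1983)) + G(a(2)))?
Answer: √6734 ≈ 82.061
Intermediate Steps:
a(N) = 8 + N² + 7*N
G(A) = 4*A² (G(A) = (2*A)*(2*A) = 4*A²)
√((2047 - 1*(-1983)) + G(a(2))) = √((2047 - 1*(-1983)) + 4*(8 + 2² + 7*2)²) = √((2047 + 1983) + 4*(8 + 4 + 14)²) = √(4030 + 4*26²) = √(4030 + 4*676) = √(4030 + 2704) = √6734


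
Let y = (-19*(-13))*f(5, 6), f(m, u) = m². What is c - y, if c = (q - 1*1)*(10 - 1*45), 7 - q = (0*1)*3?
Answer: -6385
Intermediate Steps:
q = 7 (q = 7 - 0*1*3 = 7 - 0*3 = 7 - 1*0 = 7 + 0 = 7)
c = -210 (c = (7 - 1*1)*(10 - 1*45) = (7 - 1)*(10 - 45) = 6*(-35) = -210)
y = 6175 (y = -19*(-13)*5² = 247*25 = 6175)
c - y = -210 - 1*6175 = -210 - 6175 = -6385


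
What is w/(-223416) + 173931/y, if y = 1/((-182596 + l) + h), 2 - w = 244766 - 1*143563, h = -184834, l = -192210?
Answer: -21747033017072239/223416 ≈ -9.7339e+10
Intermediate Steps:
w = -101201 (w = 2 - (244766 - 1*143563) = 2 - (244766 - 143563) = 2 - 1*101203 = 2 - 101203 = -101201)
y = -1/559640 (y = 1/((-182596 - 192210) - 184834) = 1/(-374806 - 184834) = 1/(-559640) = -1/559640 ≈ -1.7869e-6)
w/(-223416) + 173931/y = -101201/(-223416) + 173931/(-1/559640) = -101201*(-1/223416) + 173931*(-559640) = 101201/223416 - 97338744840 = -21747033017072239/223416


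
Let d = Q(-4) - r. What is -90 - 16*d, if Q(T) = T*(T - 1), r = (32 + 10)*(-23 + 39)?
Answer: 10342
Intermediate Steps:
r = 672 (r = 42*16 = 672)
Q(T) = T*(-1 + T)
d = -652 (d = -4*(-1 - 4) - 1*672 = -4*(-5) - 672 = 20 - 672 = -652)
-90 - 16*d = -90 - 16*(-652) = -90 + 10432 = 10342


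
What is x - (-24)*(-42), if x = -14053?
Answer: -15061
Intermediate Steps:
x - (-24)*(-42) = -14053 - (-24)*(-42) = -14053 - 1*1008 = -14053 - 1008 = -15061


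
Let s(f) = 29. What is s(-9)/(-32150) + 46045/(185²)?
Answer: 59174169/44013350 ≈ 1.3445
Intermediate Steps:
s(-9)/(-32150) + 46045/(185²) = 29/(-32150) + 46045/(185²) = 29*(-1/32150) + 46045/34225 = -29/32150 + 46045*(1/34225) = -29/32150 + 9209/6845 = 59174169/44013350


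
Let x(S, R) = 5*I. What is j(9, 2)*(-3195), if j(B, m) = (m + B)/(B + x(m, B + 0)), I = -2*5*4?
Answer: 35145/191 ≈ 184.01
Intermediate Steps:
I = -40 (I = -10*4 = -40)
x(S, R) = -200 (x(S, R) = 5*(-40) = -200)
j(B, m) = (B + m)/(-200 + B) (j(B, m) = (m + B)/(B - 200) = (B + m)/(-200 + B))
j(9, 2)*(-3195) = ((9 + 2)/(-200 + 9))*(-3195) = (11/(-191))*(-3195) = -1/191*11*(-3195) = -11/191*(-3195) = 35145/191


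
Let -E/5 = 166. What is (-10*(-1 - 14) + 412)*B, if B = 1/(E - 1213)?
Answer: -562/2043 ≈ -0.27509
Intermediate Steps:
E = -830 (E = -5*166 = -830)
B = -1/2043 (B = 1/(-830 - 1213) = 1/(-2043) = -1/2043 ≈ -0.00048948)
(-10*(-1 - 14) + 412)*B = (-10*(-1 - 14) + 412)*(-1/2043) = (-10*(-15) + 412)*(-1/2043) = (150 + 412)*(-1/2043) = 562*(-1/2043) = -562/2043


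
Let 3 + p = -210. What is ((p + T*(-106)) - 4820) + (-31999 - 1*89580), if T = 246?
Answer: -152688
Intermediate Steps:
p = -213 (p = -3 - 210 = -213)
((p + T*(-106)) - 4820) + (-31999 - 1*89580) = ((-213 + 246*(-106)) - 4820) + (-31999 - 1*89580) = ((-213 - 26076) - 4820) + (-31999 - 89580) = (-26289 - 4820) - 121579 = -31109 - 121579 = -152688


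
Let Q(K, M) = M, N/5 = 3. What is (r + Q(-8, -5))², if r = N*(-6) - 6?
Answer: 10201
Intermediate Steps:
N = 15 (N = 5*3 = 15)
r = -96 (r = 15*(-6) - 6 = -90 - 6 = -96)
(r + Q(-8, -5))² = (-96 - 5)² = (-101)² = 10201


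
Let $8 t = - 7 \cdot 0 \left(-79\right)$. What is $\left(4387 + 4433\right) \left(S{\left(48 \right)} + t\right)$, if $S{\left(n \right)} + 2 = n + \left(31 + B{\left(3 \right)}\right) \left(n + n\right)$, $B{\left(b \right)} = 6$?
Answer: $31734360$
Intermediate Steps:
$t = 0$ ($t = \frac{\left(-1\right) 7 \cdot 0 \left(-79\right)}{8} = \frac{\left(-1\right) 0 \left(-79\right)}{8} = \frac{\left(-1\right) 0}{8} = \frac{1}{8} \cdot 0 = 0$)
$S{\left(n \right)} = -2 + 75 n$ ($S{\left(n \right)} = -2 + \left(n + \left(31 + 6\right) \left(n + n\right)\right) = -2 + \left(n + 37 \cdot 2 n\right) = -2 + \left(n + 74 n\right) = -2 + 75 n$)
$\left(4387 + 4433\right) \left(S{\left(48 \right)} + t\right) = \left(4387 + 4433\right) \left(\left(-2 + 75 \cdot 48\right) + 0\right) = 8820 \left(\left(-2 + 3600\right) + 0\right) = 8820 \left(3598 + 0\right) = 8820 \cdot 3598 = 31734360$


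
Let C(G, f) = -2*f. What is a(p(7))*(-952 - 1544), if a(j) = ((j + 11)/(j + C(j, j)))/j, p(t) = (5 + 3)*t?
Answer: 2613/49 ≈ 53.327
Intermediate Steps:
p(t) = 8*t
a(j) = -(11 + j)/j² (a(j) = ((j + 11)/(j - 2*j))/j = ((11 + j)/((-j)))/j = ((11 + j)*(-1/j))/j = (-(11 + j)/j)/j = -(11 + j)/j²)
a(p(7))*(-952 - 1544) = ((-11 - 8*7)/(8*7)²)*(-952 - 1544) = ((-11 - 1*56)/56²)*(-2496) = ((-11 - 56)/3136)*(-2496) = ((1/3136)*(-67))*(-2496) = -67/3136*(-2496) = 2613/49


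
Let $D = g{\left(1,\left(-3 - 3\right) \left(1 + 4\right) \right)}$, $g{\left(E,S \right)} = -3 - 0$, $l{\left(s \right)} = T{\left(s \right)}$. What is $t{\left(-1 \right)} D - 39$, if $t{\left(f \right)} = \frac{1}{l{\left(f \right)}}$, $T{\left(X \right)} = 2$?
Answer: $- \frac{81}{2} \approx -40.5$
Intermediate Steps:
$l{\left(s \right)} = 2$
$g{\left(E,S \right)} = -3$ ($g{\left(E,S \right)} = -3 + 0 = -3$)
$D = -3$
$t{\left(f \right)} = \frac{1}{2}$
$t{\left(-1 \right)} D - 39 = \frac{1}{2} \left(-3\right) - 39 = - \frac{3}{2} - 39 = - \frac{81}{2}$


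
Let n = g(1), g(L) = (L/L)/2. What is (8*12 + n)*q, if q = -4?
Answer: -386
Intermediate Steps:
g(L) = ½ (g(L) = 1*(½) = ½)
n = ½ ≈ 0.50000
(8*12 + n)*q = (8*12 + ½)*(-4) = (96 + ½)*(-4) = (193/2)*(-4) = -386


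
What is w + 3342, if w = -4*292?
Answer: 2174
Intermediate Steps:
w = -1168
w + 3342 = -1168 + 3342 = 2174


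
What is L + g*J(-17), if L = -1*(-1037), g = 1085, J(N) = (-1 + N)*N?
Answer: 333047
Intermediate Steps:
J(N) = N*(-1 + N)
L = 1037
L + g*J(-17) = 1037 + 1085*(-17*(-1 - 17)) = 1037 + 1085*(-17*(-18)) = 1037 + 1085*306 = 1037 + 332010 = 333047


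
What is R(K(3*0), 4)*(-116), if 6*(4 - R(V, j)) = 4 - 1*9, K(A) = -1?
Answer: -1682/3 ≈ -560.67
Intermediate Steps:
R(V, j) = 29/6 (R(V, j) = 4 - (4 - 1*9)/6 = 4 - (4 - 9)/6 = 4 - ⅙*(-5) = 4 + ⅚ = 29/6)
R(K(3*0), 4)*(-116) = (29/6)*(-116) = -1682/3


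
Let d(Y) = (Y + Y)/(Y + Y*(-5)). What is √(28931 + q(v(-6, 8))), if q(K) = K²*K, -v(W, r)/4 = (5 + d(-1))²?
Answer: I*√502510 ≈ 708.88*I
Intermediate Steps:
d(Y) = -½ (d(Y) = (2*Y)/(Y - 5*Y) = (2*Y)/((-4*Y)) = (2*Y)*(-1/(4*Y)) = -½)
v(W, r) = -81 (v(W, r) = -4*(5 - ½)² = -4*(9/2)² = -4*81/4 = -81)
q(K) = K³
√(28931 + q(v(-6, 8))) = √(28931 + (-81)³) = √(28931 - 531441) = √(-502510) = I*√502510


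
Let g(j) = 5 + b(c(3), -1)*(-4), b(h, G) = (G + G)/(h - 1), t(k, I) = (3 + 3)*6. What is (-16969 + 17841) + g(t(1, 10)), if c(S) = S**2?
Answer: 878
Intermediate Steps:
t(k, I) = 36 (t(k, I) = 6*6 = 36)
b(h, G) = 2*G/(-1 + h) (b(h, G) = (2*G)/(-1 + h) = 2*G/(-1 + h))
g(j) = 6 (g(j) = 5 + (2*(-1)/(-1 + 3**2))*(-4) = 5 + (2*(-1)/(-1 + 9))*(-4) = 5 + (2*(-1)/8)*(-4) = 5 + (2*(-1)*(1/8))*(-4) = 5 - 1/4*(-4) = 5 + 1 = 6)
(-16969 + 17841) + g(t(1, 10)) = (-16969 + 17841) + 6 = 872 + 6 = 878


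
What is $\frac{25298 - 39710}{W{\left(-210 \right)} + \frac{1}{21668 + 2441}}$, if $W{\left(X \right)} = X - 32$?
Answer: $\frac{347458908}{5834377} \approx 59.554$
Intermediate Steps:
$W{\left(X \right)} = -32 + X$ ($W{\left(X \right)} = X - 32 = -32 + X$)
$\frac{25298 - 39710}{W{\left(-210 \right)} + \frac{1}{21668 + 2441}} = \frac{25298 - 39710}{\left(-32 - 210\right) + \frac{1}{21668 + 2441}} = - \frac{14412}{-242 + \frac{1}{24109}} = - \frac{14412}{- \frac{5834377}{24109}} = \left(-14412\right) \left(- \frac{24109}{5834377}\right) = \frac{347458908}{5834377}$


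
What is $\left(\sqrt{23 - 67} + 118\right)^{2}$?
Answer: $13880 + 472 i \sqrt{11} \approx 13880.0 + 1565.4 i$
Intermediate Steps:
$\left(\sqrt{23 - 67} + 118\right)^{2} = \left(\sqrt{-44} + 118\right)^{2} = \left(2 i \sqrt{11} + 118\right)^{2} = \left(118 + 2 i \sqrt{11}\right)^{2}$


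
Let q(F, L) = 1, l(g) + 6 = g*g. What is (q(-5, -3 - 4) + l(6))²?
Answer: 961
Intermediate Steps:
l(g) = -6 + g² (l(g) = -6 + g*g = -6 + g²)
(q(-5, -3 - 4) + l(6))² = (1 + (-6 + 6²))² = (1 + (-6 + 36))² = (1 + 30)² = 31² = 961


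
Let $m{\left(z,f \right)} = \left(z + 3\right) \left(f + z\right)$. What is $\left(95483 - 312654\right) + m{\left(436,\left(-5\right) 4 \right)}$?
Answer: $-34547$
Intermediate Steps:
$m{\left(z,f \right)} = \left(3 + z\right) \left(f + z\right)$
$\left(95483 - 312654\right) + m{\left(436,\left(-5\right) 4 \right)} = \left(95483 - 312654\right) + \left(436^{2} + 3 \left(\left(-5\right) 4\right) + 3 \cdot 436 + \left(-5\right) 4 \cdot 436\right) = -217171 + \left(190096 + 3 \left(-20\right) + 1308 - 8720\right) = -217171 + \left(190096 - 60 + 1308 - 8720\right) = -217171 + 182624 = -34547$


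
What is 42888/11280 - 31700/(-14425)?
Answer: 1627059/271190 ≈ 5.9997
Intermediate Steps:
42888/11280 - 31700/(-14425) = 42888*(1/11280) - 31700*(-1/14425) = 1787/470 + 1268/577 = 1627059/271190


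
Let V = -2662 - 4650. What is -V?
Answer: 7312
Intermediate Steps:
V = -7312
-V = -1*(-7312) = 7312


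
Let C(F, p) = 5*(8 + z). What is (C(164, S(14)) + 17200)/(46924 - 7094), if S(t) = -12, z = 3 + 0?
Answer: 493/1138 ≈ 0.43322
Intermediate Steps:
z = 3
C(F, p) = 55 (C(F, p) = 5*(8 + 3) = 5*11 = 55)
(C(164, S(14)) + 17200)/(46924 - 7094) = (55 + 17200)/(46924 - 7094) = 17255/39830 = 17255*(1/39830) = 493/1138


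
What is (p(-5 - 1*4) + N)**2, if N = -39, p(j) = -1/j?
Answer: 122500/81 ≈ 1512.3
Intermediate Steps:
(p(-5 - 1*4) + N)**2 = (-1/(-5 - 1*4) - 39)**2 = (-1/(-5 - 4) - 39)**2 = (-1/(-9) - 39)**2 = (-1*(-1/9) - 39)**2 = (1/9 - 39)**2 = (-350/9)**2 = 122500/81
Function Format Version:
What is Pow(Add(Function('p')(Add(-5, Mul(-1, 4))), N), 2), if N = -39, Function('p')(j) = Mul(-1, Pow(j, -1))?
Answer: Rational(122500, 81) ≈ 1512.3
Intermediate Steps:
Pow(Add(Function('p')(Add(-5, Mul(-1, 4))), N), 2) = Pow(Add(Mul(-1, Pow(Add(-5, Mul(-1, 4)), -1)), -39), 2) = Pow(Add(Mul(-1, Pow(Add(-5, -4), -1)), -39), 2) = Pow(Add(Mul(-1, Pow(-9, -1)), -39), 2) = Pow(Add(Mul(-1, Rational(-1, 9)), -39), 2) = Pow(Add(Rational(1, 9), -39), 2) = Pow(Rational(-350, 9), 2) = Rational(122500, 81)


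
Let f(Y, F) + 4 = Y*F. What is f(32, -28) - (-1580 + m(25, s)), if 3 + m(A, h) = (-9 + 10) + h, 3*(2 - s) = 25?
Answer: 2065/3 ≈ 688.33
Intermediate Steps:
s = -19/3 (s = 2 - 1/3*25 = 2 - 25/3 = -19/3 ≈ -6.3333)
m(A, h) = -2 + h (m(A, h) = -3 + ((-9 + 10) + h) = -3 + (1 + h) = -2 + h)
f(Y, F) = -4 + F*Y (f(Y, F) = -4 + Y*F = -4 + F*Y)
f(32, -28) - (-1580 + m(25, s)) = (-4 - 28*32) - (-1580 + (-2 - 19/3)) = (-4 - 896) - (-1580 - 25/3) = -900 - 1*(-4765/3) = -900 + 4765/3 = 2065/3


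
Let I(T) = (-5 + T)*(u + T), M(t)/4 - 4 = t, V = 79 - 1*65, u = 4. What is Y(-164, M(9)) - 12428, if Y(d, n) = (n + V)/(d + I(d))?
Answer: -167007431/13438 ≈ -12428.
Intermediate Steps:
V = 14 (V = 79 - 65 = 14)
M(t) = 16 + 4*t
I(T) = (-5 + T)*(4 + T)
Y(d, n) = (14 + n)/(-20 + d²) (Y(d, n) = (n + 14)/(d + (-20 + d² - d)) = (14 + n)/(-20 + d²))
Y(-164, M(9)) - 12428 = (14 + (16 + 4*9))/(-20 + (-164)²) - 12428 = (14 + (16 + 36))/(-20 + 26896) - 12428 = (14 + 52)/26876 - 12428 = (1/26876)*66 - 12428 = 33/13438 - 12428 = -167007431/13438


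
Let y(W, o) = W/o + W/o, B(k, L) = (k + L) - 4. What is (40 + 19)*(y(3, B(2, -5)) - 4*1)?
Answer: -2006/7 ≈ -286.57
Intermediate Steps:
B(k, L) = -4 + L + k (B(k, L) = (L + k) - 4 = -4 + L + k)
y(W, o) = 2*W/o
(40 + 19)*(y(3, B(2, -5)) - 4*1) = (40 + 19)*(2*3/(-4 - 5 + 2) - 4*1) = 59*(2*3/(-7) - 4) = 59*(2*3*(-⅐) - 4) = 59*(-6/7 - 4) = 59*(-34/7) = -2006/7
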